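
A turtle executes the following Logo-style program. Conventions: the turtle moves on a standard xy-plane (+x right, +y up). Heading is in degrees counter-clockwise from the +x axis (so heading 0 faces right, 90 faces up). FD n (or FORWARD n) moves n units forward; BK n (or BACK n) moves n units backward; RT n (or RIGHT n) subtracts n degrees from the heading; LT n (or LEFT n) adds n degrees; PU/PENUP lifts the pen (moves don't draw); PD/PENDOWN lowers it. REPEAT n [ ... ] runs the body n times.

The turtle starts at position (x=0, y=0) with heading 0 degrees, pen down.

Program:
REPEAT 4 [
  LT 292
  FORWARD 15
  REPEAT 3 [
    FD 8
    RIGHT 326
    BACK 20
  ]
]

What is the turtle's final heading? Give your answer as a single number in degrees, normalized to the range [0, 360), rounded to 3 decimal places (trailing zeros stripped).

Answer: 136

Derivation:
Executing turtle program step by step:
Start: pos=(0,0), heading=0, pen down
REPEAT 4 [
  -- iteration 1/4 --
  LT 292: heading 0 -> 292
  FD 15: (0,0) -> (5.619,-13.908) [heading=292, draw]
  REPEAT 3 [
    -- iteration 1/3 --
    FD 8: (5.619,-13.908) -> (8.616,-21.325) [heading=292, draw]
    RT 326: heading 292 -> 326
    BK 20: (8.616,-21.325) -> (-7.965,-10.141) [heading=326, draw]
    -- iteration 2/3 --
    FD 8: (-7.965,-10.141) -> (-1.332,-14.615) [heading=326, draw]
    RT 326: heading 326 -> 0
    BK 20: (-1.332,-14.615) -> (-21.332,-14.615) [heading=0, draw]
    -- iteration 3/3 --
    FD 8: (-21.332,-14.615) -> (-13.332,-14.615) [heading=0, draw]
    RT 326: heading 0 -> 34
    BK 20: (-13.332,-14.615) -> (-29.913,-25.799) [heading=34, draw]
  ]
  -- iteration 2/4 --
  LT 292: heading 34 -> 326
  FD 15: (-29.913,-25.799) -> (-17.478,-34.187) [heading=326, draw]
  REPEAT 3 [
    -- iteration 1/3 --
    FD 8: (-17.478,-34.187) -> (-10.845,-38.66) [heading=326, draw]
    RT 326: heading 326 -> 0
    BK 20: (-10.845,-38.66) -> (-30.845,-38.66) [heading=0, draw]
    -- iteration 2/3 --
    FD 8: (-30.845,-38.66) -> (-22.845,-38.66) [heading=0, draw]
    RT 326: heading 0 -> 34
    BK 20: (-22.845,-38.66) -> (-39.426,-49.844) [heading=34, draw]
    -- iteration 3/3 --
    FD 8: (-39.426,-49.844) -> (-32.794,-45.371) [heading=34, draw]
    RT 326: heading 34 -> 68
    BK 20: (-32.794,-45.371) -> (-40.286,-63.914) [heading=68, draw]
  ]
  -- iteration 3/4 --
  LT 292: heading 68 -> 0
  FD 15: (-40.286,-63.914) -> (-25.286,-63.914) [heading=0, draw]
  REPEAT 3 [
    -- iteration 1/3 --
    FD 8: (-25.286,-63.914) -> (-17.286,-63.914) [heading=0, draw]
    RT 326: heading 0 -> 34
    BK 20: (-17.286,-63.914) -> (-33.867,-75.098) [heading=34, draw]
    -- iteration 2/3 --
    FD 8: (-33.867,-75.098) -> (-27.234,-70.625) [heading=34, draw]
    RT 326: heading 34 -> 68
    BK 20: (-27.234,-70.625) -> (-34.727,-89.168) [heading=68, draw]
    -- iteration 3/3 --
    FD 8: (-34.727,-89.168) -> (-31.73,-81.751) [heading=68, draw]
    RT 326: heading 68 -> 102
    BK 20: (-31.73,-81.751) -> (-27.571,-101.314) [heading=102, draw]
  ]
  -- iteration 4/4 --
  LT 292: heading 102 -> 34
  FD 15: (-27.571,-101.314) -> (-15.136,-92.926) [heading=34, draw]
  REPEAT 3 [
    -- iteration 1/3 --
    FD 8: (-15.136,-92.926) -> (-8.504,-88.452) [heading=34, draw]
    RT 326: heading 34 -> 68
    BK 20: (-8.504,-88.452) -> (-15.996,-106.996) [heading=68, draw]
    -- iteration 2/3 --
    FD 8: (-15.996,-106.996) -> (-12.999,-99.578) [heading=68, draw]
    RT 326: heading 68 -> 102
    BK 20: (-12.999,-99.578) -> (-8.841,-119.141) [heading=102, draw]
    -- iteration 3/3 --
    FD 8: (-8.841,-119.141) -> (-10.504,-111.316) [heading=102, draw]
    RT 326: heading 102 -> 136
    BK 20: (-10.504,-111.316) -> (3.883,-125.209) [heading=136, draw]
  ]
]
Final: pos=(3.883,-125.209), heading=136, 28 segment(s) drawn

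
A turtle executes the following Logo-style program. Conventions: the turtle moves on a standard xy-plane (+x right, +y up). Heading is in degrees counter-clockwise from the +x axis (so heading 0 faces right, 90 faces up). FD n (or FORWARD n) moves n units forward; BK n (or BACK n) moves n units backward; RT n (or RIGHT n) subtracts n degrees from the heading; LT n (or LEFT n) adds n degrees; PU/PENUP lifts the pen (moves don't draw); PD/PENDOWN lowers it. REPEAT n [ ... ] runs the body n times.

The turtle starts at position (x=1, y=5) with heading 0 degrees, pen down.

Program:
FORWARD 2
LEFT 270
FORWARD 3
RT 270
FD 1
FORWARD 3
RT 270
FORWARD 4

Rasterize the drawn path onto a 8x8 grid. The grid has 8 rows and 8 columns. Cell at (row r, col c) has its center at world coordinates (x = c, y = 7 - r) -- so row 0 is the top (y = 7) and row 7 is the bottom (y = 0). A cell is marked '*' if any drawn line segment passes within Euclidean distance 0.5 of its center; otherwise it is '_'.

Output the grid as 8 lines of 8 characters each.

Answer: ________
_______*
_***___*
___*___*
___*___*
___*****
________
________

Derivation:
Segment 0: (1,5) -> (3,5)
Segment 1: (3,5) -> (3,2)
Segment 2: (3,2) -> (4,2)
Segment 3: (4,2) -> (7,2)
Segment 4: (7,2) -> (7,6)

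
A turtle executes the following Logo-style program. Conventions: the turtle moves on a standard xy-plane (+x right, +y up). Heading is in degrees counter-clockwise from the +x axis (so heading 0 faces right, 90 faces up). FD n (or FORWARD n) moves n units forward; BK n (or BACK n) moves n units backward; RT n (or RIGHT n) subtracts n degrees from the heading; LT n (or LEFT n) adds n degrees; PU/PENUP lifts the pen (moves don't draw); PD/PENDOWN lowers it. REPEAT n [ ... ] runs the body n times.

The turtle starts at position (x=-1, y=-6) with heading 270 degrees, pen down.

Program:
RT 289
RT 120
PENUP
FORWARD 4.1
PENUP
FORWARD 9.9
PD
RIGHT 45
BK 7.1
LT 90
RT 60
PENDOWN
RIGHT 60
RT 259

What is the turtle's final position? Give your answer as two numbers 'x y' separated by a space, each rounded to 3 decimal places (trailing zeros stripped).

Answer: -4.483 -15.68

Derivation:
Executing turtle program step by step:
Start: pos=(-1,-6), heading=270, pen down
RT 289: heading 270 -> 341
RT 120: heading 341 -> 221
PU: pen up
FD 4.1: (-1,-6) -> (-4.094,-8.69) [heading=221, move]
PU: pen up
FD 9.9: (-4.094,-8.69) -> (-11.566,-15.185) [heading=221, move]
PD: pen down
RT 45: heading 221 -> 176
BK 7.1: (-11.566,-15.185) -> (-4.483,-15.68) [heading=176, draw]
LT 90: heading 176 -> 266
RT 60: heading 266 -> 206
PD: pen down
RT 60: heading 206 -> 146
RT 259: heading 146 -> 247
Final: pos=(-4.483,-15.68), heading=247, 1 segment(s) drawn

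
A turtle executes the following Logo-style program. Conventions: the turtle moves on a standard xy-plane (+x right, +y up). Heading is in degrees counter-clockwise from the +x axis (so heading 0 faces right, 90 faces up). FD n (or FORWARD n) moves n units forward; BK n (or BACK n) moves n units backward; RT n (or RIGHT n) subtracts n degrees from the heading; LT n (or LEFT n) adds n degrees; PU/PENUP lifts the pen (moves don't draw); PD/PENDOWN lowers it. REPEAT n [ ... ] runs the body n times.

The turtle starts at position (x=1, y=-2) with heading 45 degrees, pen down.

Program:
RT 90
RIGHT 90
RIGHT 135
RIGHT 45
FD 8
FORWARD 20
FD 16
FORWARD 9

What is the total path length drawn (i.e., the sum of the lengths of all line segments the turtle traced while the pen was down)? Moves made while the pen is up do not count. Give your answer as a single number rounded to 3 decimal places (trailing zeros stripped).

Executing turtle program step by step:
Start: pos=(1,-2), heading=45, pen down
RT 90: heading 45 -> 315
RT 90: heading 315 -> 225
RT 135: heading 225 -> 90
RT 45: heading 90 -> 45
FD 8: (1,-2) -> (6.657,3.657) [heading=45, draw]
FD 20: (6.657,3.657) -> (20.799,17.799) [heading=45, draw]
FD 16: (20.799,17.799) -> (32.113,29.113) [heading=45, draw]
FD 9: (32.113,29.113) -> (38.477,35.477) [heading=45, draw]
Final: pos=(38.477,35.477), heading=45, 4 segment(s) drawn

Segment lengths:
  seg 1: (1,-2) -> (6.657,3.657), length = 8
  seg 2: (6.657,3.657) -> (20.799,17.799), length = 20
  seg 3: (20.799,17.799) -> (32.113,29.113), length = 16
  seg 4: (32.113,29.113) -> (38.477,35.477), length = 9
Total = 53

Answer: 53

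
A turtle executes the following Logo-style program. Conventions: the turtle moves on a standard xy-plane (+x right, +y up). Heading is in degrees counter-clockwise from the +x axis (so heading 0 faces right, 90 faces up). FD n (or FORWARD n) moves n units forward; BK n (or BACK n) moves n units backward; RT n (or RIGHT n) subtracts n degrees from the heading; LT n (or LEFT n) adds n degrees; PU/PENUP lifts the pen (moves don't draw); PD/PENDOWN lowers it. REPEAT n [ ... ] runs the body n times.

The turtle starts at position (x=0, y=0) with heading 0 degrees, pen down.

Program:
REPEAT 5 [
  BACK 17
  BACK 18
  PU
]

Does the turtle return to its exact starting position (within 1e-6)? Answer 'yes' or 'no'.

Executing turtle program step by step:
Start: pos=(0,0), heading=0, pen down
REPEAT 5 [
  -- iteration 1/5 --
  BK 17: (0,0) -> (-17,0) [heading=0, draw]
  BK 18: (-17,0) -> (-35,0) [heading=0, draw]
  PU: pen up
  -- iteration 2/5 --
  BK 17: (-35,0) -> (-52,0) [heading=0, move]
  BK 18: (-52,0) -> (-70,0) [heading=0, move]
  PU: pen up
  -- iteration 3/5 --
  BK 17: (-70,0) -> (-87,0) [heading=0, move]
  BK 18: (-87,0) -> (-105,0) [heading=0, move]
  PU: pen up
  -- iteration 4/5 --
  BK 17: (-105,0) -> (-122,0) [heading=0, move]
  BK 18: (-122,0) -> (-140,0) [heading=0, move]
  PU: pen up
  -- iteration 5/5 --
  BK 17: (-140,0) -> (-157,0) [heading=0, move]
  BK 18: (-157,0) -> (-175,0) [heading=0, move]
  PU: pen up
]
Final: pos=(-175,0), heading=0, 2 segment(s) drawn

Start position: (0, 0)
Final position: (-175, 0)
Distance = 175; >= 1e-6 -> NOT closed

Answer: no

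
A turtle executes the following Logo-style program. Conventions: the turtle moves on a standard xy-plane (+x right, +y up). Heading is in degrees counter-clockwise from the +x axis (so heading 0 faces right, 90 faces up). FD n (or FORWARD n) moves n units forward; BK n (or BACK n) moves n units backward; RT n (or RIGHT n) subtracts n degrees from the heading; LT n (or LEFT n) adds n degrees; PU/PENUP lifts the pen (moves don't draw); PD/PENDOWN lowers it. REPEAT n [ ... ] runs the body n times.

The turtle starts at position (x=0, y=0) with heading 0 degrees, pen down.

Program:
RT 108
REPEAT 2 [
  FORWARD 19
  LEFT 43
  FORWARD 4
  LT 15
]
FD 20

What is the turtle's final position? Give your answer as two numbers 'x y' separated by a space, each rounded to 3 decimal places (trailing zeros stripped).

Answer: 31.808 -33.954

Derivation:
Executing turtle program step by step:
Start: pos=(0,0), heading=0, pen down
RT 108: heading 0 -> 252
REPEAT 2 [
  -- iteration 1/2 --
  FD 19: (0,0) -> (-5.871,-18.07) [heading=252, draw]
  LT 43: heading 252 -> 295
  FD 4: (-5.871,-18.07) -> (-4.181,-21.695) [heading=295, draw]
  LT 15: heading 295 -> 310
  -- iteration 2/2 --
  FD 19: (-4.181,-21.695) -> (8.032,-36.25) [heading=310, draw]
  LT 43: heading 310 -> 353
  FD 4: (8.032,-36.25) -> (12.002,-36.738) [heading=353, draw]
  LT 15: heading 353 -> 8
]
FD 20: (12.002,-36.738) -> (31.808,-33.954) [heading=8, draw]
Final: pos=(31.808,-33.954), heading=8, 5 segment(s) drawn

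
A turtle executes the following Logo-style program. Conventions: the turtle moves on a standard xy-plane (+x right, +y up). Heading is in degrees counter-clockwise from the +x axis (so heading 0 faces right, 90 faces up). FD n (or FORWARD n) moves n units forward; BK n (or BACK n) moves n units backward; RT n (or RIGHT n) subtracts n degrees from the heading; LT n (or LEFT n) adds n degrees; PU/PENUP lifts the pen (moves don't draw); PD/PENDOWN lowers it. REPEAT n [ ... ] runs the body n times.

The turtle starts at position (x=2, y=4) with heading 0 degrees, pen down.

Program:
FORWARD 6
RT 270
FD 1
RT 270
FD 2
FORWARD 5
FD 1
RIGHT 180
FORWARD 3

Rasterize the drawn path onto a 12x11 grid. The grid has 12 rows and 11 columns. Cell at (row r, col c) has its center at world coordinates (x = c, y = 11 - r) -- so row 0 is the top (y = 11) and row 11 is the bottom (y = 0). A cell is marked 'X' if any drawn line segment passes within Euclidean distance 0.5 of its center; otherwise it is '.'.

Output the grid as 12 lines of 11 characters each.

Answer: ...........
...........
...........
...........
...........
...........
XXXXXXXXX..
..XXXXXXX..
...........
...........
...........
...........

Derivation:
Segment 0: (2,4) -> (8,4)
Segment 1: (8,4) -> (8,5)
Segment 2: (8,5) -> (6,5)
Segment 3: (6,5) -> (1,5)
Segment 4: (1,5) -> (0,5)
Segment 5: (0,5) -> (3,5)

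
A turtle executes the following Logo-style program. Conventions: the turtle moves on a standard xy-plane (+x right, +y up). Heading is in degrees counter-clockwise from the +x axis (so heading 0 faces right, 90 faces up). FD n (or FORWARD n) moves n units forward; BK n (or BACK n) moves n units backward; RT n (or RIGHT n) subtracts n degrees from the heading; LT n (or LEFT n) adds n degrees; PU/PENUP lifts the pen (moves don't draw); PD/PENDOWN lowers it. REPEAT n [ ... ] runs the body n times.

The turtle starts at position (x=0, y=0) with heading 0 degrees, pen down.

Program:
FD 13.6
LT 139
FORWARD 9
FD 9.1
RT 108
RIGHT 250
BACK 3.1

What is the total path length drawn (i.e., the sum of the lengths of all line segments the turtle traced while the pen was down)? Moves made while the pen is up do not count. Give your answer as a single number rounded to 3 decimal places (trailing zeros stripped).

Executing turtle program step by step:
Start: pos=(0,0), heading=0, pen down
FD 13.6: (0,0) -> (13.6,0) [heading=0, draw]
LT 139: heading 0 -> 139
FD 9: (13.6,0) -> (6.808,5.905) [heading=139, draw]
FD 9.1: (6.808,5.905) -> (-0.06,11.875) [heading=139, draw]
RT 108: heading 139 -> 31
RT 250: heading 31 -> 141
BK 3.1: (-0.06,11.875) -> (2.349,9.924) [heading=141, draw]
Final: pos=(2.349,9.924), heading=141, 4 segment(s) drawn

Segment lengths:
  seg 1: (0,0) -> (13.6,0), length = 13.6
  seg 2: (13.6,0) -> (6.808,5.905), length = 9
  seg 3: (6.808,5.905) -> (-0.06,11.875), length = 9.1
  seg 4: (-0.06,11.875) -> (2.349,9.924), length = 3.1
Total = 34.8

Answer: 34.8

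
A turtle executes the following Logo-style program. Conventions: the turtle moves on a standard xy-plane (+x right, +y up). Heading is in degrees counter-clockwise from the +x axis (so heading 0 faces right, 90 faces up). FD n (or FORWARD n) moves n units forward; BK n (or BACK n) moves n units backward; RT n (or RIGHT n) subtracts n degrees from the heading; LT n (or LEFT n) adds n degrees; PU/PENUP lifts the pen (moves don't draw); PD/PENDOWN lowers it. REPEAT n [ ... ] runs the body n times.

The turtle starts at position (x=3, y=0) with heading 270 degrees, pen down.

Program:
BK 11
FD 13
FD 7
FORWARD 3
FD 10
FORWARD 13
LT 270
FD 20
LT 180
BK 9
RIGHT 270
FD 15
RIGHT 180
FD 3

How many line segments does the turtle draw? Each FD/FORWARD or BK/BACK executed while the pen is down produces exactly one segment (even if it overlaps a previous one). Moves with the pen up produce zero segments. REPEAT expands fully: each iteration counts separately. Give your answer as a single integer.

Answer: 10

Derivation:
Executing turtle program step by step:
Start: pos=(3,0), heading=270, pen down
BK 11: (3,0) -> (3,11) [heading=270, draw]
FD 13: (3,11) -> (3,-2) [heading=270, draw]
FD 7: (3,-2) -> (3,-9) [heading=270, draw]
FD 3: (3,-9) -> (3,-12) [heading=270, draw]
FD 10: (3,-12) -> (3,-22) [heading=270, draw]
FD 13: (3,-22) -> (3,-35) [heading=270, draw]
LT 270: heading 270 -> 180
FD 20: (3,-35) -> (-17,-35) [heading=180, draw]
LT 180: heading 180 -> 0
BK 9: (-17,-35) -> (-26,-35) [heading=0, draw]
RT 270: heading 0 -> 90
FD 15: (-26,-35) -> (-26,-20) [heading=90, draw]
RT 180: heading 90 -> 270
FD 3: (-26,-20) -> (-26,-23) [heading=270, draw]
Final: pos=(-26,-23), heading=270, 10 segment(s) drawn
Segments drawn: 10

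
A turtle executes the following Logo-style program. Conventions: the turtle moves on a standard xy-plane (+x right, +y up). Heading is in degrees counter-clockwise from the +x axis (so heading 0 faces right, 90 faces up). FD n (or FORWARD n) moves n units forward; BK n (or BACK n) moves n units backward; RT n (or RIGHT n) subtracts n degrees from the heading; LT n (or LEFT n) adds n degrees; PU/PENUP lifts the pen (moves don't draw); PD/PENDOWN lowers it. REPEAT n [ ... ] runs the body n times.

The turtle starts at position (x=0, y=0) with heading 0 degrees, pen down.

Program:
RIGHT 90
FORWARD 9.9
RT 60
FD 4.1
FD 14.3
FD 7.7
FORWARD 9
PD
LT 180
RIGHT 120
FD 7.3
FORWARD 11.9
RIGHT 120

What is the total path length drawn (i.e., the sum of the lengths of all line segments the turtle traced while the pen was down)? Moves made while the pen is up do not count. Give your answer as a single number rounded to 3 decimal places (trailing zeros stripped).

Answer: 64.2

Derivation:
Executing turtle program step by step:
Start: pos=(0,0), heading=0, pen down
RT 90: heading 0 -> 270
FD 9.9: (0,0) -> (0,-9.9) [heading=270, draw]
RT 60: heading 270 -> 210
FD 4.1: (0,-9.9) -> (-3.551,-11.95) [heading=210, draw]
FD 14.3: (-3.551,-11.95) -> (-15.935,-19.1) [heading=210, draw]
FD 7.7: (-15.935,-19.1) -> (-22.603,-22.95) [heading=210, draw]
FD 9: (-22.603,-22.95) -> (-30.397,-27.45) [heading=210, draw]
PD: pen down
LT 180: heading 210 -> 30
RT 120: heading 30 -> 270
FD 7.3: (-30.397,-27.45) -> (-30.397,-34.75) [heading=270, draw]
FD 11.9: (-30.397,-34.75) -> (-30.397,-46.65) [heading=270, draw]
RT 120: heading 270 -> 150
Final: pos=(-30.397,-46.65), heading=150, 7 segment(s) drawn

Segment lengths:
  seg 1: (0,0) -> (0,-9.9), length = 9.9
  seg 2: (0,-9.9) -> (-3.551,-11.95), length = 4.1
  seg 3: (-3.551,-11.95) -> (-15.935,-19.1), length = 14.3
  seg 4: (-15.935,-19.1) -> (-22.603,-22.95), length = 7.7
  seg 5: (-22.603,-22.95) -> (-30.397,-27.45), length = 9
  seg 6: (-30.397,-27.45) -> (-30.397,-34.75), length = 7.3
  seg 7: (-30.397,-34.75) -> (-30.397,-46.65), length = 11.9
Total = 64.2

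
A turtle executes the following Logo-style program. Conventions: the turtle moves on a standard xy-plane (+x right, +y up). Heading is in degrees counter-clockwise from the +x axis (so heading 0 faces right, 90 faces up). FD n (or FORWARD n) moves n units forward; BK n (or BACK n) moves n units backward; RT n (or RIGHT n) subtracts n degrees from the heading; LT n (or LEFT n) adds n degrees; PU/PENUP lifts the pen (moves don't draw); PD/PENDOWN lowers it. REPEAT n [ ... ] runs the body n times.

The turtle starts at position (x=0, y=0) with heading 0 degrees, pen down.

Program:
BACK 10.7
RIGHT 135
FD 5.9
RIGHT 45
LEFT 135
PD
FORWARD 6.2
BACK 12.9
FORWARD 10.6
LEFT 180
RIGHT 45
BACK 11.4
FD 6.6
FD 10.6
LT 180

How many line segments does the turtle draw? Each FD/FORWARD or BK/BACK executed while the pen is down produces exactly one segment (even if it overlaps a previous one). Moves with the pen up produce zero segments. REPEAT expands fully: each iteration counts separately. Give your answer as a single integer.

Answer: 8

Derivation:
Executing turtle program step by step:
Start: pos=(0,0), heading=0, pen down
BK 10.7: (0,0) -> (-10.7,0) [heading=0, draw]
RT 135: heading 0 -> 225
FD 5.9: (-10.7,0) -> (-14.872,-4.172) [heading=225, draw]
RT 45: heading 225 -> 180
LT 135: heading 180 -> 315
PD: pen down
FD 6.2: (-14.872,-4.172) -> (-10.488,-8.556) [heading=315, draw]
BK 12.9: (-10.488,-8.556) -> (-19.61,0.566) [heading=315, draw]
FD 10.6: (-19.61,0.566) -> (-12.114,-6.93) [heading=315, draw]
LT 180: heading 315 -> 135
RT 45: heading 135 -> 90
BK 11.4: (-12.114,-6.93) -> (-12.114,-18.33) [heading=90, draw]
FD 6.6: (-12.114,-18.33) -> (-12.114,-11.73) [heading=90, draw]
FD 10.6: (-12.114,-11.73) -> (-12.114,-1.13) [heading=90, draw]
LT 180: heading 90 -> 270
Final: pos=(-12.114,-1.13), heading=270, 8 segment(s) drawn
Segments drawn: 8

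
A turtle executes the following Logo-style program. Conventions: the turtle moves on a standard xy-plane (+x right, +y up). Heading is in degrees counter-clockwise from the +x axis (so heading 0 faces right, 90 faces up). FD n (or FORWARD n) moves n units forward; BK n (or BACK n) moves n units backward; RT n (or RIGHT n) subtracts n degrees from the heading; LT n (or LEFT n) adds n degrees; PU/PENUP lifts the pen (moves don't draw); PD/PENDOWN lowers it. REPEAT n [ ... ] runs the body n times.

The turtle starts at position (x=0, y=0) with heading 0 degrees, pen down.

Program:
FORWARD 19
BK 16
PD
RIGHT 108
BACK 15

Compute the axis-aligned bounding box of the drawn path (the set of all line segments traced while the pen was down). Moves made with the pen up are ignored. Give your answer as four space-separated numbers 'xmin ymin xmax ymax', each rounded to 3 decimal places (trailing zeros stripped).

Executing turtle program step by step:
Start: pos=(0,0), heading=0, pen down
FD 19: (0,0) -> (19,0) [heading=0, draw]
BK 16: (19,0) -> (3,0) [heading=0, draw]
PD: pen down
RT 108: heading 0 -> 252
BK 15: (3,0) -> (7.635,14.266) [heading=252, draw]
Final: pos=(7.635,14.266), heading=252, 3 segment(s) drawn

Segment endpoints: x in {0, 3, 7.635, 19}, y in {0, 14.266}
xmin=0, ymin=0, xmax=19, ymax=14.266

Answer: 0 0 19 14.266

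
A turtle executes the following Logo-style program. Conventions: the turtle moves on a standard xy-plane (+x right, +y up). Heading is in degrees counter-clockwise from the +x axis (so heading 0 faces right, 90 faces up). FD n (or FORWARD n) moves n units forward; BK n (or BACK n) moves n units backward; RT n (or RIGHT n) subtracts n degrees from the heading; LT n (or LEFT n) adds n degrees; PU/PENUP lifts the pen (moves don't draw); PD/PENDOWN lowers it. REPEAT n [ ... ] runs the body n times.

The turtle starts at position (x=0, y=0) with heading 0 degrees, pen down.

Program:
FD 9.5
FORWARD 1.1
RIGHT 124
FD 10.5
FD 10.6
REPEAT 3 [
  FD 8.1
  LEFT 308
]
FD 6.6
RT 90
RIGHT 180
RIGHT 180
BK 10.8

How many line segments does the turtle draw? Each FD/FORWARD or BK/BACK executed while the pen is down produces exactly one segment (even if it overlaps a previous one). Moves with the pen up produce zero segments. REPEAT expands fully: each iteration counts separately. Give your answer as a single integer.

Executing turtle program step by step:
Start: pos=(0,0), heading=0, pen down
FD 9.5: (0,0) -> (9.5,0) [heading=0, draw]
FD 1.1: (9.5,0) -> (10.6,0) [heading=0, draw]
RT 124: heading 0 -> 236
FD 10.5: (10.6,0) -> (4.728,-8.705) [heading=236, draw]
FD 10.6: (4.728,-8.705) -> (-1.199,-17.493) [heading=236, draw]
REPEAT 3 [
  -- iteration 1/3 --
  FD 8.1: (-1.199,-17.493) -> (-5.728,-24.208) [heading=236, draw]
  LT 308: heading 236 -> 184
  -- iteration 2/3 --
  FD 8.1: (-5.728,-24.208) -> (-13.809,-24.773) [heading=184, draw]
  LT 308: heading 184 -> 132
  -- iteration 3/3 --
  FD 8.1: (-13.809,-24.773) -> (-19.229,-18.753) [heading=132, draw]
  LT 308: heading 132 -> 80
]
FD 6.6: (-19.229,-18.753) -> (-18.083,-12.254) [heading=80, draw]
RT 90: heading 80 -> 350
RT 180: heading 350 -> 170
RT 180: heading 170 -> 350
BK 10.8: (-18.083,-12.254) -> (-28.719,-10.378) [heading=350, draw]
Final: pos=(-28.719,-10.378), heading=350, 9 segment(s) drawn
Segments drawn: 9

Answer: 9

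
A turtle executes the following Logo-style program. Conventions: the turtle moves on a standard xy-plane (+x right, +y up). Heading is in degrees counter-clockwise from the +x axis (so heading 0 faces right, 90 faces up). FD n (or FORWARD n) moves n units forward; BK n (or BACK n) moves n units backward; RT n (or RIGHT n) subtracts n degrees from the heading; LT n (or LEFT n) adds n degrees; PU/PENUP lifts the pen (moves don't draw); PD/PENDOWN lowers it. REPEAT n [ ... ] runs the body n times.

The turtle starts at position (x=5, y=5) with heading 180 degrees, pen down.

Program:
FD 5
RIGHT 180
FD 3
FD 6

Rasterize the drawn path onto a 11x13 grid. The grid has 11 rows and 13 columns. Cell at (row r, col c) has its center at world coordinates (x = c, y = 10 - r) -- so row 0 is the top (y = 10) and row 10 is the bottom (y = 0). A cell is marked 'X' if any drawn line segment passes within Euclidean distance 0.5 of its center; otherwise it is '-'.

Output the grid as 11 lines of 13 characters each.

Answer: -------------
-------------
-------------
-------------
-------------
XXXXXXXXXX---
-------------
-------------
-------------
-------------
-------------

Derivation:
Segment 0: (5,5) -> (0,5)
Segment 1: (0,5) -> (3,5)
Segment 2: (3,5) -> (9,5)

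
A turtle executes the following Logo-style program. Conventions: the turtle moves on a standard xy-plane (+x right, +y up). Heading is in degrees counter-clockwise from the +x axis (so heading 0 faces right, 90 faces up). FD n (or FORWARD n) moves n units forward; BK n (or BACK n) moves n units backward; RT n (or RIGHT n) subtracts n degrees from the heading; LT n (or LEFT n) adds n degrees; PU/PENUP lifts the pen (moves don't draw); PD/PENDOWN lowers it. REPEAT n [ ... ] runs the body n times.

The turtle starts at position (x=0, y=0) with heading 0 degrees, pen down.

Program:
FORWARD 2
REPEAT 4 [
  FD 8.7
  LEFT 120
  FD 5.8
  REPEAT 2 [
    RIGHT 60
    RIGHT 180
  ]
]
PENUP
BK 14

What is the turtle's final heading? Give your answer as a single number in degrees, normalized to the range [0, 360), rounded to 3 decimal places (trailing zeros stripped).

Executing turtle program step by step:
Start: pos=(0,0), heading=0, pen down
FD 2: (0,0) -> (2,0) [heading=0, draw]
REPEAT 4 [
  -- iteration 1/4 --
  FD 8.7: (2,0) -> (10.7,0) [heading=0, draw]
  LT 120: heading 0 -> 120
  FD 5.8: (10.7,0) -> (7.8,5.023) [heading=120, draw]
  REPEAT 2 [
    -- iteration 1/2 --
    RT 60: heading 120 -> 60
    RT 180: heading 60 -> 240
    -- iteration 2/2 --
    RT 60: heading 240 -> 180
    RT 180: heading 180 -> 0
  ]
  -- iteration 2/4 --
  FD 8.7: (7.8,5.023) -> (16.5,5.023) [heading=0, draw]
  LT 120: heading 0 -> 120
  FD 5.8: (16.5,5.023) -> (13.6,10.046) [heading=120, draw]
  REPEAT 2 [
    -- iteration 1/2 --
    RT 60: heading 120 -> 60
    RT 180: heading 60 -> 240
    -- iteration 2/2 --
    RT 60: heading 240 -> 180
    RT 180: heading 180 -> 0
  ]
  -- iteration 3/4 --
  FD 8.7: (13.6,10.046) -> (22.3,10.046) [heading=0, draw]
  LT 120: heading 0 -> 120
  FD 5.8: (22.3,10.046) -> (19.4,15.069) [heading=120, draw]
  REPEAT 2 [
    -- iteration 1/2 --
    RT 60: heading 120 -> 60
    RT 180: heading 60 -> 240
    -- iteration 2/2 --
    RT 60: heading 240 -> 180
    RT 180: heading 180 -> 0
  ]
  -- iteration 4/4 --
  FD 8.7: (19.4,15.069) -> (28.1,15.069) [heading=0, draw]
  LT 120: heading 0 -> 120
  FD 5.8: (28.1,15.069) -> (25.2,20.092) [heading=120, draw]
  REPEAT 2 [
    -- iteration 1/2 --
    RT 60: heading 120 -> 60
    RT 180: heading 60 -> 240
    -- iteration 2/2 --
    RT 60: heading 240 -> 180
    RT 180: heading 180 -> 0
  ]
]
PU: pen up
BK 14: (25.2,20.092) -> (11.2,20.092) [heading=0, move]
Final: pos=(11.2,20.092), heading=0, 9 segment(s) drawn

Answer: 0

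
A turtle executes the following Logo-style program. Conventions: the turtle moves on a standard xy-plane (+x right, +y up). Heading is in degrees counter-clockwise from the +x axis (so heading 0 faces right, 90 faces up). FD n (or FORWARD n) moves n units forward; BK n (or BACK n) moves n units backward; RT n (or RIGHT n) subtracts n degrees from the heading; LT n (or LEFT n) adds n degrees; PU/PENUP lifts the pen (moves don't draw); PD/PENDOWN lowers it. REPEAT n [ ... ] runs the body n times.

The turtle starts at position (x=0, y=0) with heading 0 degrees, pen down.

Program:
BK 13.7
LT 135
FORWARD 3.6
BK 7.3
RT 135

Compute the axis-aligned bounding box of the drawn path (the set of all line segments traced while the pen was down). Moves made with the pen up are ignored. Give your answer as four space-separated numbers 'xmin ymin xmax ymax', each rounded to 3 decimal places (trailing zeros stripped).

Answer: -16.246 -2.616 0 2.546

Derivation:
Executing turtle program step by step:
Start: pos=(0,0), heading=0, pen down
BK 13.7: (0,0) -> (-13.7,0) [heading=0, draw]
LT 135: heading 0 -> 135
FD 3.6: (-13.7,0) -> (-16.246,2.546) [heading=135, draw]
BK 7.3: (-16.246,2.546) -> (-11.084,-2.616) [heading=135, draw]
RT 135: heading 135 -> 0
Final: pos=(-11.084,-2.616), heading=0, 3 segment(s) drawn

Segment endpoints: x in {-16.246, -13.7, -11.084, 0}, y in {-2.616, 0, 2.546}
xmin=-16.246, ymin=-2.616, xmax=0, ymax=2.546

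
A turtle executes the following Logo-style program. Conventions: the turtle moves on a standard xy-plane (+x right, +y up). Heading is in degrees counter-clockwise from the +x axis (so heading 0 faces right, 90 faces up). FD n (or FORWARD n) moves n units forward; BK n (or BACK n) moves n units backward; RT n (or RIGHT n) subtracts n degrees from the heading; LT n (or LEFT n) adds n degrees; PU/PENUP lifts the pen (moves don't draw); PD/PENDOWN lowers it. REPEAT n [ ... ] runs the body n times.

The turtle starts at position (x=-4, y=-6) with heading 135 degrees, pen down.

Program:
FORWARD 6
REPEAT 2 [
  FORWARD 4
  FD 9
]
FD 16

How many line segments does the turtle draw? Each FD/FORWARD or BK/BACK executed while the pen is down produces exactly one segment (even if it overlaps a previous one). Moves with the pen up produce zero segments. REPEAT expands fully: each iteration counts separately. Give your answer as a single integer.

Executing turtle program step by step:
Start: pos=(-4,-6), heading=135, pen down
FD 6: (-4,-6) -> (-8.243,-1.757) [heading=135, draw]
REPEAT 2 [
  -- iteration 1/2 --
  FD 4: (-8.243,-1.757) -> (-11.071,1.071) [heading=135, draw]
  FD 9: (-11.071,1.071) -> (-17.435,7.435) [heading=135, draw]
  -- iteration 2/2 --
  FD 4: (-17.435,7.435) -> (-20.263,10.263) [heading=135, draw]
  FD 9: (-20.263,10.263) -> (-26.627,16.627) [heading=135, draw]
]
FD 16: (-26.627,16.627) -> (-37.941,27.941) [heading=135, draw]
Final: pos=(-37.941,27.941), heading=135, 6 segment(s) drawn
Segments drawn: 6

Answer: 6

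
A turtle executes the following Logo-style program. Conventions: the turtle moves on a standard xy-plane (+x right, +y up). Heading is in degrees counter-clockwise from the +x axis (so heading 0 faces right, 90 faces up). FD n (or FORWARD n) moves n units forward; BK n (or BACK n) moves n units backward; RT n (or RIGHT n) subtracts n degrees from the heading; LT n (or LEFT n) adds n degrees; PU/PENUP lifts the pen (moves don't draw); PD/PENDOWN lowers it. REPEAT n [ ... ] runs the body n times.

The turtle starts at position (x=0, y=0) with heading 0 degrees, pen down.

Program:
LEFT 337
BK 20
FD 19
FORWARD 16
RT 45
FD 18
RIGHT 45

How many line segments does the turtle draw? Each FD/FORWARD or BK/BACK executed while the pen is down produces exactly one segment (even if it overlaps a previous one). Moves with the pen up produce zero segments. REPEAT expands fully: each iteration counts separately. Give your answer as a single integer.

Answer: 4

Derivation:
Executing turtle program step by step:
Start: pos=(0,0), heading=0, pen down
LT 337: heading 0 -> 337
BK 20: (0,0) -> (-18.41,7.815) [heading=337, draw]
FD 19: (-18.41,7.815) -> (-0.921,0.391) [heading=337, draw]
FD 16: (-0.921,0.391) -> (13.808,-5.861) [heading=337, draw]
RT 45: heading 337 -> 292
FD 18: (13.808,-5.861) -> (20.55,-22.55) [heading=292, draw]
RT 45: heading 292 -> 247
Final: pos=(20.55,-22.55), heading=247, 4 segment(s) drawn
Segments drawn: 4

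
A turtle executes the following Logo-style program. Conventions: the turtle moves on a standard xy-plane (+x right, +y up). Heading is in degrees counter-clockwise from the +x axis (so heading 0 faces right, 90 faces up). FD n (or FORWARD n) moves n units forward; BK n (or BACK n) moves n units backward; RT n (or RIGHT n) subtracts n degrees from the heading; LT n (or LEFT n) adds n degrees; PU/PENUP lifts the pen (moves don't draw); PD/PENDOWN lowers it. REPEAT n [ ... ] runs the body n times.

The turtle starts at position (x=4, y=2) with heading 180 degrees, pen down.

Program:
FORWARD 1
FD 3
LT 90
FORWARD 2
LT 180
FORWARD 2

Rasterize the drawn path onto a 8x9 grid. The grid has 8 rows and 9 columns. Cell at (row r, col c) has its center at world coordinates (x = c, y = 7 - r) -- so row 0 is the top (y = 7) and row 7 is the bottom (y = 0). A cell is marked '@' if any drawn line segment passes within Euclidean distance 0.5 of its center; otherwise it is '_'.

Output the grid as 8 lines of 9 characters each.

Answer: _________
_________
_________
_________
_________
@@@@@____
@________
@________

Derivation:
Segment 0: (4,2) -> (3,2)
Segment 1: (3,2) -> (0,2)
Segment 2: (0,2) -> (-0,0)
Segment 3: (-0,0) -> (0,2)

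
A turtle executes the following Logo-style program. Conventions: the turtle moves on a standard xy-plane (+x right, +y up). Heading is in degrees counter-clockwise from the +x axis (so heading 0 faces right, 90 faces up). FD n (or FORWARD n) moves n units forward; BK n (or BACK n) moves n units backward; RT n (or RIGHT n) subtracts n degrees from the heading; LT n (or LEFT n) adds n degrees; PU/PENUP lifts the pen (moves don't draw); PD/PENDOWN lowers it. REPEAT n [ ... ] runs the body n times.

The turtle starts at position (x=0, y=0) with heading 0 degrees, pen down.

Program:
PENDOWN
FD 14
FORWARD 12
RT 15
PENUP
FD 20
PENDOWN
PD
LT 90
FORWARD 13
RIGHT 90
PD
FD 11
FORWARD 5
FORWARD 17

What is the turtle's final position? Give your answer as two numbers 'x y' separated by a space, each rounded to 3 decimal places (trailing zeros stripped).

Executing turtle program step by step:
Start: pos=(0,0), heading=0, pen down
PD: pen down
FD 14: (0,0) -> (14,0) [heading=0, draw]
FD 12: (14,0) -> (26,0) [heading=0, draw]
RT 15: heading 0 -> 345
PU: pen up
FD 20: (26,0) -> (45.319,-5.176) [heading=345, move]
PD: pen down
PD: pen down
LT 90: heading 345 -> 75
FD 13: (45.319,-5.176) -> (48.683,7.381) [heading=75, draw]
RT 90: heading 75 -> 345
PD: pen down
FD 11: (48.683,7.381) -> (59.308,4.534) [heading=345, draw]
FD 5: (59.308,4.534) -> (64.138,3.24) [heading=345, draw]
FD 17: (64.138,3.24) -> (80.559,-1.16) [heading=345, draw]
Final: pos=(80.559,-1.16), heading=345, 6 segment(s) drawn

Answer: 80.559 -1.16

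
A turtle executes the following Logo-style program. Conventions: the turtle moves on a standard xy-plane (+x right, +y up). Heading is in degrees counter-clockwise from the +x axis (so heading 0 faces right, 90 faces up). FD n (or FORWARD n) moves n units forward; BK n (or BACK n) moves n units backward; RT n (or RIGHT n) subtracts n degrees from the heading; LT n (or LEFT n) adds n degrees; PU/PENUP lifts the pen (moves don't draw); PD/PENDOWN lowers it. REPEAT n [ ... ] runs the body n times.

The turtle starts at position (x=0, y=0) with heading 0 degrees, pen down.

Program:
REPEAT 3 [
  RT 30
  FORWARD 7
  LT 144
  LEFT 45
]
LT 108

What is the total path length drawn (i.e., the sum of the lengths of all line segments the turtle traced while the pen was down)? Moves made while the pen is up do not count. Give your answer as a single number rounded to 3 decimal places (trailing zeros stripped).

Executing turtle program step by step:
Start: pos=(0,0), heading=0, pen down
REPEAT 3 [
  -- iteration 1/3 --
  RT 30: heading 0 -> 330
  FD 7: (0,0) -> (6.062,-3.5) [heading=330, draw]
  LT 144: heading 330 -> 114
  LT 45: heading 114 -> 159
  -- iteration 2/3 --
  RT 30: heading 159 -> 129
  FD 7: (6.062,-3.5) -> (1.657,1.94) [heading=129, draw]
  LT 144: heading 129 -> 273
  LT 45: heading 273 -> 318
  -- iteration 3/3 --
  RT 30: heading 318 -> 288
  FD 7: (1.657,1.94) -> (3.82,-4.717) [heading=288, draw]
  LT 144: heading 288 -> 72
  LT 45: heading 72 -> 117
]
LT 108: heading 117 -> 225
Final: pos=(3.82,-4.717), heading=225, 3 segment(s) drawn

Segment lengths:
  seg 1: (0,0) -> (6.062,-3.5), length = 7
  seg 2: (6.062,-3.5) -> (1.657,1.94), length = 7
  seg 3: (1.657,1.94) -> (3.82,-4.717), length = 7
Total = 21

Answer: 21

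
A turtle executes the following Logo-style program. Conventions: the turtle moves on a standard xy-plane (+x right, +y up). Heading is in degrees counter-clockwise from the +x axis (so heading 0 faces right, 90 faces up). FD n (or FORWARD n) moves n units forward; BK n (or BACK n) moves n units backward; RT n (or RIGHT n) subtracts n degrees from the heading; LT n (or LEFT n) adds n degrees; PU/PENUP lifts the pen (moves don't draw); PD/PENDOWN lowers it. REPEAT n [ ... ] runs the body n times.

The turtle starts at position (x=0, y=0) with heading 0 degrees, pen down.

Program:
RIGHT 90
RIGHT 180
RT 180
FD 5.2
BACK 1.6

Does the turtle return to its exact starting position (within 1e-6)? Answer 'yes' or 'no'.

Answer: no

Derivation:
Executing turtle program step by step:
Start: pos=(0,0), heading=0, pen down
RT 90: heading 0 -> 270
RT 180: heading 270 -> 90
RT 180: heading 90 -> 270
FD 5.2: (0,0) -> (0,-5.2) [heading=270, draw]
BK 1.6: (0,-5.2) -> (0,-3.6) [heading=270, draw]
Final: pos=(0,-3.6), heading=270, 2 segment(s) drawn

Start position: (0, 0)
Final position: (0, -3.6)
Distance = 3.6; >= 1e-6 -> NOT closed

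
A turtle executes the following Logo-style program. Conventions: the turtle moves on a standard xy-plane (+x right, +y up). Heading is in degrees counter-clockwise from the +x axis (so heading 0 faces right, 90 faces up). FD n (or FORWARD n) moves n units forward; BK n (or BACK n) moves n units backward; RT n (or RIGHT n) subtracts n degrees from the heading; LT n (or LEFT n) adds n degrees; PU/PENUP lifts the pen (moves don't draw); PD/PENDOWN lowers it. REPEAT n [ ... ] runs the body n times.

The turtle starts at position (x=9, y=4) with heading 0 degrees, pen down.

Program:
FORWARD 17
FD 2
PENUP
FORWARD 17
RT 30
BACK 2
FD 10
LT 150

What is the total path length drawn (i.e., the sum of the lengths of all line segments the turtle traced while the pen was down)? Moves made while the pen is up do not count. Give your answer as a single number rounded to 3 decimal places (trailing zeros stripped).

Executing turtle program step by step:
Start: pos=(9,4), heading=0, pen down
FD 17: (9,4) -> (26,4) [heading=0, draw]
FD 2: (26,4) -> (28,4) [heading=0, draw]
PU: pen up
FD 17: (28,4) -> (45,4) [heading=0, move]
RT 30: heading 0 -> 330
BK 2: (45,4) -> (43.268,5) [heading=330, move]
FD 10: (43.268,5) -> (51.928,0) [heading=330, move]
LT 150: heading 330 -> 120
Final: pos=(51.928,0), heading=120, 2 segment(s) drawn

Segment lengths:
  seg 1: (9,4) -> (26,4), length = 17
  seg 2: (26,4) -> (28,4), length = 2
Total = 19

Answer: 19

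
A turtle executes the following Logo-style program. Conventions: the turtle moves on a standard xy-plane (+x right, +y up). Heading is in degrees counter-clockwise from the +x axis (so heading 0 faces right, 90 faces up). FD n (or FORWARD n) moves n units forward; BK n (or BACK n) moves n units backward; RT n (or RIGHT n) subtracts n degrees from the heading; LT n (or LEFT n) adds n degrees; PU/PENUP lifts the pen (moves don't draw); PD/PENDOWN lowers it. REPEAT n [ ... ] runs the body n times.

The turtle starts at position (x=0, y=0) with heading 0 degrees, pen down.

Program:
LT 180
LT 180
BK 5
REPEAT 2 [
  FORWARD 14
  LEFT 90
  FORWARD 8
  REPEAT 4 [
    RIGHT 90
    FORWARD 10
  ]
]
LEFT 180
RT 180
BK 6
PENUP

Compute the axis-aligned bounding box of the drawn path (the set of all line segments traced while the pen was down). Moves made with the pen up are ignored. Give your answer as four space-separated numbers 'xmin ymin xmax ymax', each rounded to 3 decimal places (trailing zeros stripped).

Answer: -5 -2 19 32

Derivation:
Executing turtle program step by step:
Start: pos=(0,0), heading=0, pen down
LT 180: heading 0 -> 180
LT 180: heading 180 -> 0
BK 5: (0,0) -> (-5,0) [heading=0, draw]
REPEAT 2 [
  -- iteration 1/2 --
  FD 14: (-5,0) -> (9,0) [heading=0, draw]
  LT 90: heading 0 -> 90
  FD 8: (9,0) -> (9,8) [heading=90, draw]
  REPEAT 4 [
    -- iteration 1/4 --
    RT 90: heading 90 -> 0
    FD 10: (9,8) -> (19,8) [heading=0, draw]
    -- iteration 2/4 --
    RT 90: heading 0 -> 270
    FD 10: (19,8) -> (19,-2) [heading=270, draw]
    -- iteration 3/4 --
    RT 90: heading 270 -> 180
    FD 10: (19,-2) -> (9,-2) [heading=180, draw]
    -- iteration 4/4 --
    RT 90: heading 180 -> 90
    FD 10: (9,-2) -> (9,8) [heading=90, draw]
  ]
  -- iteration 2/2 --
  FD 14: (9,8) -> (9,22) [heading=90, draw]
  LT 90: heading 90 -> 180
  FD 8: (9,22) -> (1,22) [heading=180, draw]
  REPEAT 4 [
    -- iteration 1/4 --
    RT 90: heading 180 -> 90
    FD 10: (1,22) -> (1,32) [heading=90, draw]
    -- iteration 2/4 --
    RT 90: heading 90 -> 0
    FD 10: (1,32) -> (11,32) [heading=0, draw]
    -- iteration 3/4 --
    RT 90: heading 0 -> 270
    FD 10: (11,32) -> (11,22) [heading=270, draw]
    -- iteration 4/4 --
    RT 90: heading 270 -> 180
    FD 10: (11,22) -> (1,22) [heading=180, draw]
  ]
]
LT 180: heading 180 -> 0
RT 180: heading 0 -> 180
BK 6: (1,22) -> (7,22) [heading=180, draw]
PU: pen up
Final: pos=(7,22), heading=180, 14 segment(s) drawn

Segment endpoints: x in {-5, 0, 1, 1, 7, 9, 9, 9, 11, 19, 19}, y in {-2, -2, 0, 0, 0, 8, 8, 8, 22, 32}
xmin=-5, ymin=-2, xmax=19, ymax=32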